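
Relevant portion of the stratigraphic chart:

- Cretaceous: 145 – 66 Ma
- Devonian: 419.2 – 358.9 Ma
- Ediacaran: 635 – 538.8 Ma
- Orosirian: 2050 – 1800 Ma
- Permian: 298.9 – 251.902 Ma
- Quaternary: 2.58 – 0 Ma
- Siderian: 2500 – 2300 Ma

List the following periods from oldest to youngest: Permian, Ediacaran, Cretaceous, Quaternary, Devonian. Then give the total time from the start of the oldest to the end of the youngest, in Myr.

From the excerpt: Permian 298.9–251.902; Ediacaran 635–538.8; Cretaceous 145–66; Quaternary 2.58–0; Devonian 419.2–358.9 (Ma).
Larger Ma is earlier, so the oldest is Ediacaran and the youngest is Quaternary; oldest to youngest: Ediacaran, Devonian, Permian, Cretaceous, Quaternary.
Oldest start 635 minus youngest end 0 gives 635 Myr overall.

Ediacaran, Devonian, Permian, Cretaceous, Quaternary; total span 635 Myr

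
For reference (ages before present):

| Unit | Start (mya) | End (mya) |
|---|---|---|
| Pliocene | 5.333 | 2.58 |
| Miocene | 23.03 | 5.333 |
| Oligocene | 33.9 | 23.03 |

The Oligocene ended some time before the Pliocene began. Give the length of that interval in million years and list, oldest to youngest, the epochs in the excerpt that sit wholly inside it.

17.697 million years; Miocene

The Oligocene closes at 23.03 Ma and the Pliocene opens at 5.333 Ma, so the interval is 23.03 − 5.333 = 17.697 Myr.
An epoch fits inside if it starts at or after 23.03 Ma and ends at or before 5.333 Ma; oldest first that gives Miocene.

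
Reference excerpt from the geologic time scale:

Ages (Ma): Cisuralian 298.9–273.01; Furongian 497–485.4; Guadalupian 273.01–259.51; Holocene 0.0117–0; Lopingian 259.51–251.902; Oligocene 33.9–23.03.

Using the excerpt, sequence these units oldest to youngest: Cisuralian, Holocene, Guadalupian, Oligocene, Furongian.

Furongian, then Cisuralian, then Guadalupian, then Oligocene, then Holocene

Sorting by start age (descending Ma, since larger Ma = older): Furongian start 497, Cisuralian start 298.9, Guadalupian start 273.01, Oligocene start 33.9, Holocene start 0.0117.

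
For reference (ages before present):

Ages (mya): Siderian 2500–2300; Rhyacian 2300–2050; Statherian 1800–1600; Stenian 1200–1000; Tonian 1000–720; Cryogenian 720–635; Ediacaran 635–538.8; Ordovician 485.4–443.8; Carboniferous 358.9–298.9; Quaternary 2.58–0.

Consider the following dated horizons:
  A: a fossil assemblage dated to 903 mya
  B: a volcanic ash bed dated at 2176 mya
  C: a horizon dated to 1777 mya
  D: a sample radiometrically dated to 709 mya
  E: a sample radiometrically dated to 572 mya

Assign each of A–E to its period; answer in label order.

A: 903 Ma lies in 1000–720 Ma, so Tonian.
B: 2176 Ma lies in 2300–2050 Ma, so Rhyacian.
C: 1777 Ma lies in 1800–1600 Ma, so Statherian.
D: 709 Ma lies in 720–635 Ma, so Cryogenian.
E: 572 Ma lies in 635–538.8 Ma, so Ediacaran.

A — Tonian; B — Rhyacian; C — Statherian; D — Cryogenian; E — Ediacaran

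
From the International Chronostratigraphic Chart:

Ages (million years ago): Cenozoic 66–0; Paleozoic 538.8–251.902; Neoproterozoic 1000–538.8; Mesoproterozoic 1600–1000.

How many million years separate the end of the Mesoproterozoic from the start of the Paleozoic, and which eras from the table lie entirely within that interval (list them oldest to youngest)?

461.2 million years; Neoproterozoic

End of Mesoproterozoic = 1000 Ma; start of Paleozoic = 538.8 Ma.
Gap = 1000 − 538.8 = 461.2 Myr.
Eras wholly inside 1000–538.8 Ma: Neoproterozoic (1000–538.8).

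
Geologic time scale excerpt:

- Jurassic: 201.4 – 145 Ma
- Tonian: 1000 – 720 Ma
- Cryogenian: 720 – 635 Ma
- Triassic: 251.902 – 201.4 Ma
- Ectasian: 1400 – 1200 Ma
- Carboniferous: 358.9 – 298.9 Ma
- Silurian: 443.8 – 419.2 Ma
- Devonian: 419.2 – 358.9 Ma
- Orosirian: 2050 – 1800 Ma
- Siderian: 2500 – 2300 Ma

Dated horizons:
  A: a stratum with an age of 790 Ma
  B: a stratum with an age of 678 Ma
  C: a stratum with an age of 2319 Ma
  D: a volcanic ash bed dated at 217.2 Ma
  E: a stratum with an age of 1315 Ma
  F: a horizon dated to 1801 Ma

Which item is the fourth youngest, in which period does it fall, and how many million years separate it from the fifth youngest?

Smaller Ma means younger, so youngest first: D 217.2 < B 678 < A 790 < E 1315 < F 1801 < C 2319.
Counting 4 along gives E (1315 Ma); the excerpt puts that inside the Ectasian, 1400–1200 Ma.
Next in line is F (1801 Ma), and 1801 − 1315 = 486 Myr.

E, in the Ectasian; 486 million years to F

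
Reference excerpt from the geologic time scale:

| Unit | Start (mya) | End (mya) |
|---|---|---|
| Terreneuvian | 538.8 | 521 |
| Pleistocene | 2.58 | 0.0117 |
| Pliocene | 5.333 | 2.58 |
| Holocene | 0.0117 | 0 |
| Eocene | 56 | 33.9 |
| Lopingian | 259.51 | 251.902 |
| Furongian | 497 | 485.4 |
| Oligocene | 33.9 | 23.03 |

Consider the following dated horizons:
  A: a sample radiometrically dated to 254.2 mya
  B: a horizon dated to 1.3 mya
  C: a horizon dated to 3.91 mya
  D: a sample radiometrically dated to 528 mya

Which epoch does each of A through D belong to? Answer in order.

A: 254.2 Ma lies in 259.51–251.902 Ma, so Lopingian.
B: 1.3 Ma lies in 2.58–0.0117 Ma, so Pleistocene.
C: 3.91 Ma lies in 5.333–2.58 Ma, so Pliocene.
D: 528 Ma lies in 538.8–521 Ma, so Terreneuvian.

A — Lopingian; B — Pleistocene; C — Pliocene; D — Terreneuvian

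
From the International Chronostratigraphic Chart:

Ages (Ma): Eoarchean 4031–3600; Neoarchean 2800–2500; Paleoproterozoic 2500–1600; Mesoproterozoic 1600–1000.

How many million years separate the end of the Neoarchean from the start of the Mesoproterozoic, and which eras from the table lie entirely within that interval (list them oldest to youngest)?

The Neoarchean closes at 2500 Ma and the Mesoproterozoic opens at 1600 Ma, so the interval is 2500 − 1600 = 900 Myr.
An era fits inside if it starts at or after 2500 Ma and ends at or before 1600 Ma; oldest first that gives Paleoproterozoic.

900 million years; Paleoproterozoic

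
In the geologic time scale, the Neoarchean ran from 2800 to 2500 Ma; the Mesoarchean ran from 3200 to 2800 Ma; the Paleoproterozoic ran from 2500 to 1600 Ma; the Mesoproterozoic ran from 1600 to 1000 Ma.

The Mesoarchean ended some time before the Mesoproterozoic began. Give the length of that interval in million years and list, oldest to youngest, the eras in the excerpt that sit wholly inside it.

The Mesoarchean closes at 2800 Ma and the Mesoproterozoic opens at 1600 Ma, so the interval is 2800 − 1600 = 1200 Myr.
An era fits inside if it starts at or after 2800 Ma and ends at or before 1600 Ma; oldest first that gives Neoarchean, Paleoproterozoic.

1200 million years; Neoarchean, Paleoproterozoic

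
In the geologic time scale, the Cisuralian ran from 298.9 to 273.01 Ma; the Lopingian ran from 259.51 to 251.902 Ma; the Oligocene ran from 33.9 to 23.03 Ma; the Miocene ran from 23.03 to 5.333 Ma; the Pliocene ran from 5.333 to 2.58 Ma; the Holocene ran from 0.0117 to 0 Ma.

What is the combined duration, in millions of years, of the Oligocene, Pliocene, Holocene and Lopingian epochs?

21.2427 million years

Duration is start − end for each: (33.9 − 23.03) + (5.333 − 2.58) + (0.0117 − 0) + (259.51 − 251.902).
That is 10.87 + 2.753 + 0.0117 + 7.608, which totals 21.2427 million years.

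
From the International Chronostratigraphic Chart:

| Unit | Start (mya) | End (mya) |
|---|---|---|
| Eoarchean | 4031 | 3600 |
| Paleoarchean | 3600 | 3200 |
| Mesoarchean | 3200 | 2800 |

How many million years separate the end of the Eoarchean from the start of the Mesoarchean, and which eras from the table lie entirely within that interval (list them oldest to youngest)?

End of Eoarchean = 3600 Ma; start of Mesoarchean = 3200 Ma.
Gap = 3600 − 3200 = 400 Myr.
Eras wholly inside 3600–3200 Ma: Paleoarchean (3600–3200).

400 million years; Paleoarchean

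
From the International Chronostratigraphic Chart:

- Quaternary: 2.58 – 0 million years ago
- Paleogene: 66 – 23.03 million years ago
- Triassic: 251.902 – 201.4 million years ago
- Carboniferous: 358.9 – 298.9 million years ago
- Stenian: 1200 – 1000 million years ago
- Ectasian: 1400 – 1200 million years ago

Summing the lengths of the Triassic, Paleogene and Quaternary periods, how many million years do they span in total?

96.052 million years

Each duration: Triassic = 50.502; Paleogene = 42.97; Quaternary = 2.58.
Sum: 50.502 + 42.97 + 2.58 = 96.052 Myr.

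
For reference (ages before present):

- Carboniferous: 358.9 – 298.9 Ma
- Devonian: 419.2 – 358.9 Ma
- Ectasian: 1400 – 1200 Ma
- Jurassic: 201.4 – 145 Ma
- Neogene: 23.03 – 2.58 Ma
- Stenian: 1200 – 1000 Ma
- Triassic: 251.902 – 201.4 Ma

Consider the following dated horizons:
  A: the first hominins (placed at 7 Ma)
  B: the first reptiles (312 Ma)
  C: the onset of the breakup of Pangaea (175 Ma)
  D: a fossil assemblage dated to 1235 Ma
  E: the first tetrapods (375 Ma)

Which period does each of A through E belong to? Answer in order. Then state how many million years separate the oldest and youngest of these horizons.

A — Neogene; B — Carboniferous; C — Jurassic; D — Ectasian; E — Devonian; span 1228 million years

A: 7 Ma lies in 23.03–2.58 Ma, so Neogene.
B: 312 Ma lies in 358.9–298.9 Ma, so Carboniferous.
C: 175 Ma lies in 201.4–145 Ma, so Jurassic.
D: 1235 Ma lies in 1400–1200 Ma, so Ectasian.
E: 375 Ma lies in 419.2–358.9 Ma, so Devonian.
Oldest = 1235 Ma, youngest = 7 Ma → span 1228 Myr.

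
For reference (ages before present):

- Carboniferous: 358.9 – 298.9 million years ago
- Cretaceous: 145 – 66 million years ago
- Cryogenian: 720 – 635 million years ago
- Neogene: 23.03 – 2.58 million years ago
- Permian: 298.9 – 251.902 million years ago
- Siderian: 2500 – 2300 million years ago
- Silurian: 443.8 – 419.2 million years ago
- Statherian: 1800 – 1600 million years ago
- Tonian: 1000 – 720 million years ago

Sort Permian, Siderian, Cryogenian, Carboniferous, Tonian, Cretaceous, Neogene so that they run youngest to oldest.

Neogene, then Cretaceous, then Permian, then Carboniferous, then Cryogenian, then Tonian, then Siderian

Read off each span (Ma): Permian 298.9–251.902; Siderian 2500–2300; Cryogenian 720–635; Carboniferous 358.9–298.9; Tonian 1000–720; Cretaceous 145–66; Neogene 23.03–2.58.
Larger Ma is older, so oldest→youngest is Siderian, Tonian, Cryogenian, Carboniferous, Permian, Cretaceous, Neogene; reverse it for youngest→oldest.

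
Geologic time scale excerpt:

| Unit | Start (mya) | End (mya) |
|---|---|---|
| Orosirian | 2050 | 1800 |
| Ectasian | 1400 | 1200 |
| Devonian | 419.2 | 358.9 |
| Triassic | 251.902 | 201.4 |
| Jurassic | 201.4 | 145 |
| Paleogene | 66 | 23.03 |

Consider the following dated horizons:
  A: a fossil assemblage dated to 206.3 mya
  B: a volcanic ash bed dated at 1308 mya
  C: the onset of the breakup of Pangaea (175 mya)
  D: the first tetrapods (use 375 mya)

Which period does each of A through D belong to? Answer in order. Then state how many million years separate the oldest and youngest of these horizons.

Match each age against the start–end ranges in the excerpt: A = 206.3 Ma → Triassic (251.902–201.4); B = 1308 Ma → Ectasian (1400–1200); C = 175 Ma → Jurassic (201.4–145); D = 375 Ma → Devonian (419.2–358.9).
The largest age is 1308 Ma and the smallest is 175 Ma; their difference is 1133 Myr.

A — Triassic; B — Ectasian; C — Jurassic; D — Devonian; span 1133 million years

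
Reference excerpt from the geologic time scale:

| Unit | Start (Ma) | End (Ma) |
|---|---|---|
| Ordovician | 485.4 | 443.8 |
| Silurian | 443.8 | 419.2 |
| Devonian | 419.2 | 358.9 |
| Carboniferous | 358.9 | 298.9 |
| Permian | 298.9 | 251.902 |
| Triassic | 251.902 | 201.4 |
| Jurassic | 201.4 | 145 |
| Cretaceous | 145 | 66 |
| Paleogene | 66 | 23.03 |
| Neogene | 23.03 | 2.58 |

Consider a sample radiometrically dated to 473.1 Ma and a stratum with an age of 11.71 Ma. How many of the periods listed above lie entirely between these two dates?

8

473.1 Ma sits inside the Ordovician (485.4–443.8) and 11.71 Ma inside the Neogene (23.03–2.58); neither of those is wholly between the two dates.
The listed periods lying completely between them are Silurian, Devonian, Carboniferous, Permian, Triassic, Jurassic, Cretaceous, Paleogene — 8 in all.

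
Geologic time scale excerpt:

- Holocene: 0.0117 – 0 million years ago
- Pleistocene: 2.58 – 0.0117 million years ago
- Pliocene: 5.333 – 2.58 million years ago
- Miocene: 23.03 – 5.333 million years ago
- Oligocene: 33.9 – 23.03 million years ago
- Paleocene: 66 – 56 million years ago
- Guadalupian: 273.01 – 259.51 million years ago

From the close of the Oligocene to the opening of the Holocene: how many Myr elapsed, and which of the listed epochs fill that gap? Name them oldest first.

23.0183 million years; Miocene, Pliocene, Pleistocene

The Oligocene closes at 23.03 Ma and the Holocene opens at 0.0117 Ma, so the interval is 23.03 − 0.0117 = 23.0183 Myr.
An epoch fits inside if it starts at or after 23.03 Ma and ends at or before 0.0117 Ma; oldest first that gives Miocene, Pliocene, Pleistocene.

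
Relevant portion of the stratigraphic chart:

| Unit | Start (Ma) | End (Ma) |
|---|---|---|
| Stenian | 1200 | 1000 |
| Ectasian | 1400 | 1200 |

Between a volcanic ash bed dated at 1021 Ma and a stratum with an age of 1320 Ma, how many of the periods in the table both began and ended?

0

The older date is 1320 Ma and the younger is 1021 Ma.
No period both begins after 1320 Ma and ends before 1021 Ma, so the count is 0.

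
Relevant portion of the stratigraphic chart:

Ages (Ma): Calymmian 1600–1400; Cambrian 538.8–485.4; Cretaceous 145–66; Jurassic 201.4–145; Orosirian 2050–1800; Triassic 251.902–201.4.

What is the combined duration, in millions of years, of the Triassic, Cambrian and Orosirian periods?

353.902 million years

Each duration: Triassic = 50.502; Cambrian = 53.4; Orosirian = 250.
Sum: 50.502 + 53.4 + 250 = 353.902 Myr.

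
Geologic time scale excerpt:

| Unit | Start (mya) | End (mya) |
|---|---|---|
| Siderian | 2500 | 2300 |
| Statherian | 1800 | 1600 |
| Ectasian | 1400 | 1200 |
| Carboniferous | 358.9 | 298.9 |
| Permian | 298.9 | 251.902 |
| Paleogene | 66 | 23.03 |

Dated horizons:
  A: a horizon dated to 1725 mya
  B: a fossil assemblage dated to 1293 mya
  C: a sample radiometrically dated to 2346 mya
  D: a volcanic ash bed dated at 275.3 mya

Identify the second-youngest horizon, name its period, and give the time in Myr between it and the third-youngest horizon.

B, in the Ectasian; 432 million years to A

Smaller Ma means younger, so youngest first: D 275.3 < B 1293 < A 1725 < C 2346.
Counting 2 along gives B (1293 Ma); the excerpt puts that inside the Ectasian, 1400–1200 Ma.
Next in line is A (1725 Ma), and 1725 − 1293 = 432 Myr.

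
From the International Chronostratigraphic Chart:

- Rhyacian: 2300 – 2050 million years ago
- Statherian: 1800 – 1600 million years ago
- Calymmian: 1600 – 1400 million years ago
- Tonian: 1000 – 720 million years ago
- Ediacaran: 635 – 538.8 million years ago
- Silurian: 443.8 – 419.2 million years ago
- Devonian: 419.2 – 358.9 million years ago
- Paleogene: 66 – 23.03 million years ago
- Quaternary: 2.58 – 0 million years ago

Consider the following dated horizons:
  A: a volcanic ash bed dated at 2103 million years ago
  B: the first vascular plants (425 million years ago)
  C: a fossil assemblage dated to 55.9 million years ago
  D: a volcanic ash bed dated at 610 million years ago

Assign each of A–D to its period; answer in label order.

Match each age against the start–end ranges in the excerpt: A = 2103 Ma → Rhyacian (2300–2050); B = 425 Ma → Silurian (443.8–419.2); C = 55.9 Ma → Paleogene (66–23.03); D = 610 Ma → Ediacaran (635–538.8).

A — Rhyacian; B — Silurian; C — Paleogene; D — Ediacaran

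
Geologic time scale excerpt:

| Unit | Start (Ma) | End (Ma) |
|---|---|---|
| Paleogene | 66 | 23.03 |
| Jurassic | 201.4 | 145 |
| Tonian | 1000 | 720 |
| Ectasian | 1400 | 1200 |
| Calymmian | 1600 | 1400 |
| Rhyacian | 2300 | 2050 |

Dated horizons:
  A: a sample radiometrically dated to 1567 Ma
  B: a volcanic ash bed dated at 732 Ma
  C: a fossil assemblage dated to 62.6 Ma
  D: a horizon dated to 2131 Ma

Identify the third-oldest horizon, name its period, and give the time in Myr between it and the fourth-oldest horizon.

B, in the Tonian; 669.4 million years to C

Larger Ma means older, so oldest first: D 2131 > A 1567 > B 732 > C 62.6.
Counting 3 along gives B (732 Ma); the excerpt puts that inside the Tonian, 1000–720 Ma.
Next in line is C (62.6 Ma), and 732 − 62.6 = 669.4 Myr.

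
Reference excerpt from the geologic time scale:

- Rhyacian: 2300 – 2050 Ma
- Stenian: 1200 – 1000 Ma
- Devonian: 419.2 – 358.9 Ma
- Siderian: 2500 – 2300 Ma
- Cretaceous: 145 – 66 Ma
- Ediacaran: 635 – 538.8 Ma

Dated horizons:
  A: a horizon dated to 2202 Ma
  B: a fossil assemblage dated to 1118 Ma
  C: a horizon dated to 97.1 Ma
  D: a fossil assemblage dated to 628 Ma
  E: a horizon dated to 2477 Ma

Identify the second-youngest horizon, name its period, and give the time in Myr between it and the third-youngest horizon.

Sorted youngest-first by Ma: C (97.1), D (628), B (1118), A (2202), E (2477).
The second youngest is D at 628 Ma, which lies in 635–538.8 Ma: the Ediacaran.
The third youngest is B at 1118 Ma; separation = |628 − 1118| = 490 Myr.

D, in the Ediacaran; 490 million years to B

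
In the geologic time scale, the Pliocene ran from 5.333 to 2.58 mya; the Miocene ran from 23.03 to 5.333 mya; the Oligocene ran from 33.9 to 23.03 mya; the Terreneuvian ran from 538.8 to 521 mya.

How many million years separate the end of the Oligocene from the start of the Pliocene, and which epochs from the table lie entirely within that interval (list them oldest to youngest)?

The Oligocene closes at 23.03 Ma and the Pliocene opens at 5.333 Ma, so the interval is 23.03 − 5.333 = 17.697 Myr.
An epoch fits inside if it starts at or after 23.03 Ma and ends at or before 5.333 Ma; oldest first that gives Miocene.

17.697 million years; Miocene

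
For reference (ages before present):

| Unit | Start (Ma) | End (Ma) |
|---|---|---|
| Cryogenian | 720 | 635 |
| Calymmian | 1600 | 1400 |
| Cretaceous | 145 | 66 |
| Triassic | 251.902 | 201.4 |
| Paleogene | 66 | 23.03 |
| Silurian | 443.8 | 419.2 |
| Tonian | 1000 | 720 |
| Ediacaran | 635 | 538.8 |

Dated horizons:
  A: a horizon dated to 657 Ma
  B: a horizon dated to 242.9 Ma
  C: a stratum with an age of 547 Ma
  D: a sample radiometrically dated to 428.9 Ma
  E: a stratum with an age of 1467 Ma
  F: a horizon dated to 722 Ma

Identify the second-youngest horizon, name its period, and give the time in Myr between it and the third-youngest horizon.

D, in the Silurian; 118.1 million years to C

Smaller Ma means younger, so youngest first: B 242.9 < D 428.9 < C 547 < A 657 < F 722 < E 1467.
Counting 2 along gives D (428.9 Ma); the excerpt puts that inside the Silurian, 443.8–419.2 Ma.
Next in line is C (547 Ma), and 547 − 428.9 = 118.1 Myr.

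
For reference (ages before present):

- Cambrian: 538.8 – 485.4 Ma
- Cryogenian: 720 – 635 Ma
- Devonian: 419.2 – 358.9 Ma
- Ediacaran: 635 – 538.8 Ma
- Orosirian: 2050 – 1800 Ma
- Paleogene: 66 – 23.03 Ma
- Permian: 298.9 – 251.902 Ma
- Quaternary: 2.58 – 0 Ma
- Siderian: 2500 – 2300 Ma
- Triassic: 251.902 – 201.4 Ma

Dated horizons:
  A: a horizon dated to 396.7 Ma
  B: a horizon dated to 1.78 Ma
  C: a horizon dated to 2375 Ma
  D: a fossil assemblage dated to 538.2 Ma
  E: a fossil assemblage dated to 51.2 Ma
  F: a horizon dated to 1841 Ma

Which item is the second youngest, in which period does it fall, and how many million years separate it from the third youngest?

E, in the Paleogene; 345.5 million years to A

Smaller Ma means younger, so youngest first: B 1.78 < E 51.2 < A 396.7 < D 538.2 < F 1841 < C 2375.
Counting 2 along gives E (51.2 Ma); the excerpt puts that inside the Paleogene, 66–23.03 Ma.
Next in line is A (396.7 Ma), and 396.7 − 51.2 = 345.5 Myr.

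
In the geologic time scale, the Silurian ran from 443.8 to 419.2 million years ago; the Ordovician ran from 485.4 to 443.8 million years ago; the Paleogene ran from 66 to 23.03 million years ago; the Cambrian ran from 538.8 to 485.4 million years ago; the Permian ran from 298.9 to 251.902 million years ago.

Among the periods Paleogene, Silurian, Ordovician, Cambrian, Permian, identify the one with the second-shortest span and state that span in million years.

Ordovician, 41.6 million years

Start − end for each: Paleogene 66 − 23.03 = 42.97; Silurian 443.8 − 419.2 = 24.6; Ordovician 485.4 − 443.8 = 41.6; Cambrian 538.8 − 485.4 = 53.4; Permian 298.9 − 251.902 = 46.998.
Ranking these from shortest: Silurian < Ordovician < Paleogene < Permian < Cambrian.
Position 2 in that ranking is Ordovician, which lasted 41.6 Myr.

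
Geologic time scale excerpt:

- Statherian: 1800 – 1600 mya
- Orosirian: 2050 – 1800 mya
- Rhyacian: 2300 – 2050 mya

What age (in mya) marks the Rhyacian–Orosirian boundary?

2050 mya

The Rhyacian ends and the Orosirian begins at 2050 mya.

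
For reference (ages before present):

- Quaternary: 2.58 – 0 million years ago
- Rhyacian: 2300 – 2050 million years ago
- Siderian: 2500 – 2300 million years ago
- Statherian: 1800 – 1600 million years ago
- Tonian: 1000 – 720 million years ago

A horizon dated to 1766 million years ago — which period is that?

Statherian

1766 Ma lies between 1800 and 1600 Ma, so it falls in the Statherian.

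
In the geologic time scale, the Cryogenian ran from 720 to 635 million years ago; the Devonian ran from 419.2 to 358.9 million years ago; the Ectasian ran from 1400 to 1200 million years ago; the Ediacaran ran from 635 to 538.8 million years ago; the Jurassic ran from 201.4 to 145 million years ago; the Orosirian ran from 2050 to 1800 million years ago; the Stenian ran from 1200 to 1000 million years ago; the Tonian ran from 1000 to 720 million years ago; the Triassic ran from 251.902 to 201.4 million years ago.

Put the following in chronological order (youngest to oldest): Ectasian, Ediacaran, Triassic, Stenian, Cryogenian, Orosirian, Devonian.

Triassic, Devonian, Ediacaran, Cryogenian, Stenian, Ectasian, Orosirian

Sorting by start age (ascending Ma, since larger Ma = older): Triassic start 251.902, Devonian start 419.2, Ediacaran start 635, Cryogenian start 720, Stenian start 1200, Ectasian start 1400, Orosirian start 2050.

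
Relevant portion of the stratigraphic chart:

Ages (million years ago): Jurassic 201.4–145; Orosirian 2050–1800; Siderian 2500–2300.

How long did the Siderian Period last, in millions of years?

2500 − 2300 = 200 million years.

200 million years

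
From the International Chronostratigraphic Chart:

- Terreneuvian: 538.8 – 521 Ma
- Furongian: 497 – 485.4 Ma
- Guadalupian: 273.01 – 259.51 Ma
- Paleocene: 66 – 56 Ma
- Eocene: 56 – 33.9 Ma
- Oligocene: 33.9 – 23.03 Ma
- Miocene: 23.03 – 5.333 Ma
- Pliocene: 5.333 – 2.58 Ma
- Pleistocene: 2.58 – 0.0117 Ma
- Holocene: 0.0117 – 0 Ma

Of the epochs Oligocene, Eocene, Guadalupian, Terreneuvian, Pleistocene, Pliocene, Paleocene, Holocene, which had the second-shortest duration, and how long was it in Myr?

Pleistocene, 2.5683 million years

Durations: Oligocene 10.87; Eocene 22.1; Guadalupian 13.5; Terreneuvian 17.8; Pleistocene 2.5683; Pliocene 2.753; Paleocene 10; Holocene 0.0117 Myr.
Sorted shortest-first: Holocene (0.0117), Pleistocene (2.5683), Pliocene (2.753), Paleocene (10), Oligocene (10.87), Guadalupian (13.5), Terreneuvian (17.8), Eocene (22.1).
The second shortest is Pleistocene at 2.5683 Myr.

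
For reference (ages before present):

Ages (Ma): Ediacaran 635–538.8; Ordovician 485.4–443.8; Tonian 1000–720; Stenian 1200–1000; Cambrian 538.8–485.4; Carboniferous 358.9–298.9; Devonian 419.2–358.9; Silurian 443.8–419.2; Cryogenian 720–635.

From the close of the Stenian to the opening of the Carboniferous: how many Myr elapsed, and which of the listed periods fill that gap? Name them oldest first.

End of Stenian = 1000 Ma; start of Carboniferous = 358.9 Ma.
Gap = 1000 − 358.9 = 641.1 Myr.
Periods wholly inside 1000–358.9 Ma: Tonian (1000–720), Cryogenian (720–635), Ediacaran (635–538.8), Cambrian (538.8–485.4), Ordovician (485.4–443.8), Silurian (443.8–419.2), Devonian (419.2–358.9).

641.1 million years; Tonian, Cryogenian, Ediacaran, Cambrian, Ordovician, Silurian, Devonian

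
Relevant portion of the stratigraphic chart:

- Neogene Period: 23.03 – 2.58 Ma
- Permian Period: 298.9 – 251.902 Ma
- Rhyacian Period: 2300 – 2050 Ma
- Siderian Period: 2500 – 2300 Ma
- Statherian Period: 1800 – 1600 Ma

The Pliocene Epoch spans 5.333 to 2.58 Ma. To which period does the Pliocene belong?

Neogene

The Pliocene (5.333–2.58 Ma) lies entirely within 23.03–2.58 Ma, the Neogene Period.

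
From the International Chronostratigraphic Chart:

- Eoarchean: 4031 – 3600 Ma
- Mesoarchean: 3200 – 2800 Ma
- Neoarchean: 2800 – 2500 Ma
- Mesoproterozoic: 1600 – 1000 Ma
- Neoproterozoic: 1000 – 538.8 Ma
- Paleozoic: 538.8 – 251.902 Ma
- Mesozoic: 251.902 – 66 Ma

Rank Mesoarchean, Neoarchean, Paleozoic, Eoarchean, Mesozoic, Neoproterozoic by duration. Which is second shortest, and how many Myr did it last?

Durations: Mesoarchean 400; Neoarchean 300; Paleozoic 286.898; Eoarchean 431; Mesozoic 185.902; Neoproterozoic 461.2 Myr.
Sorted shortest-first: Mesozoic (185.902), Paleozoic (286.898), Neoarchean (300), Mesoarchean (400), Eoarchean (431), Neoproterozoic (461.2).
The second shortest is Paleozoic at 286.898 Myr.

Paleozoic, 286.898 million years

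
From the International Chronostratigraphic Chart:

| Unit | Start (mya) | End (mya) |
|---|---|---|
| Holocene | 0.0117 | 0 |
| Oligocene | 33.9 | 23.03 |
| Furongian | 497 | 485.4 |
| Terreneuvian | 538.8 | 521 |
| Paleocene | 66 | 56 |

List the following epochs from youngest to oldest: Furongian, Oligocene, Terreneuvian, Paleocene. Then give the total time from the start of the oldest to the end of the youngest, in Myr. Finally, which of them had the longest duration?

Oligocene → Paleocene → Furongian → Terreneuvian; total span 515.77 Myr; longest is Terreneuvian

From the excerpt: Furongian 497–485.4; Oligocene 33.9–23.03; Terreneuvian 538.8–521; Paleocene 66–56 (Ma).
Larger Ma is earlier, so the oldest is Terreneuvian and the youngest is Oligocene; youngest to oldest: Oligocene, Paleocene, Furongian, Terreneuvian.
Oldest start 538.8 minus youngest end 23.03 gives 515.77 Myr overall.
Individual lengths (start − end): Furongian 11.6; Paleocene 10; Oligocene 10.87; Terreneuvian 17.8. The largest is Terreneuvian at 17.8 Myr.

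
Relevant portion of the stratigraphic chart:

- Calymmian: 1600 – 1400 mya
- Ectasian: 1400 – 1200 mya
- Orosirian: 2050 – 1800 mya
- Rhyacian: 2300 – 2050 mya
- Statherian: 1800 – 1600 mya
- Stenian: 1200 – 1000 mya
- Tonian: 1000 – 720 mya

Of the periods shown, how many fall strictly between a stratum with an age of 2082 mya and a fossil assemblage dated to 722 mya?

2082 Ma sits inside the Rhyacian (2300–2050) and 722 Ma inside the Tonian (1000–720); neither of those is wholly between the two dates.
The listed periods lying completely between them are Orosirian, Statherian, Calymmian, Ectasian, Stenian — 5 in all.

5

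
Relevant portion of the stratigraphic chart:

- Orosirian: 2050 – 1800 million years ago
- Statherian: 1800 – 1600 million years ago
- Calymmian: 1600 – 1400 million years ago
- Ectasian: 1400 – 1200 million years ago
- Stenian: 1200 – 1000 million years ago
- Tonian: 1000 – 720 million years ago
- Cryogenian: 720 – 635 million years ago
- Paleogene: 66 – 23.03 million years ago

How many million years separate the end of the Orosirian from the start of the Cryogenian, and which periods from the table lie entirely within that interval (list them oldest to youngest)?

1080 million years; Statherian, Calymmian, Ectasian, Stenian, Tonian

The Orosirian closes at 1800 Ma and the Cryogenian opens at 720 Ma, so the interval is 1800 − 720 = 1080 Myr.
A period fits inside if it starts at or after 1800 Ma and ends at or before 720 Ma; oldest first that gives Statherian, Calymmian, Ectasian, Stenian, Tonian.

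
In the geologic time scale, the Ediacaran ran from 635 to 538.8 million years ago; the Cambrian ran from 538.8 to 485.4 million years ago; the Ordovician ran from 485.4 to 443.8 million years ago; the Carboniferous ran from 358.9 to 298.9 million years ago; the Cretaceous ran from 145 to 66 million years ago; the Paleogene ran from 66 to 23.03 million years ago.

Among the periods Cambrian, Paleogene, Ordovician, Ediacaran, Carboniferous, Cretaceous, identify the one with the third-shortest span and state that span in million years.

Durations: Cambrian 53.4; Paleogene 42.97; Ordovician 41.6; Ediacaran 96.2; Carboniferous 60; Cretaceous 79 Myr.
Sorted shortest-first: Ordovician (41.6), Paleogene (42.97), Cambrian (53.4), Carboniferous (60), Cretaceous (79), Ediacaran (96.2).
The third shortest is Cambrian at 53.4 Myr.

Cambrian, 53.4 million years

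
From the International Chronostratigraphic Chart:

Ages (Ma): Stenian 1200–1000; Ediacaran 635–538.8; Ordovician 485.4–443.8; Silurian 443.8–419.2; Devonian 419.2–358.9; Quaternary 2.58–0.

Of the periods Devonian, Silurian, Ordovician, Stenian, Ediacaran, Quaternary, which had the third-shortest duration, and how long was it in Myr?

Start − end for each: Devonian 419.2 − 358.9 = 60.3; Silurian 443.8 − 419.2 = 24.6; Ordovician 485.4 − 443.8 = 41.6; Stenian 1200 − 1000 = 200; Ediacaran 635 − 538.8 = 96.2; Quaternary 2.58 − 0 = 2.58.
Ranking these from shortest: Quaternary < Silurian < Ordovician < Devonian < Ediacaran < Stenian.
Position 3 in that ranking is Ordovician, which lasted 41.6 Myr.

Ordovician, 41.6 million years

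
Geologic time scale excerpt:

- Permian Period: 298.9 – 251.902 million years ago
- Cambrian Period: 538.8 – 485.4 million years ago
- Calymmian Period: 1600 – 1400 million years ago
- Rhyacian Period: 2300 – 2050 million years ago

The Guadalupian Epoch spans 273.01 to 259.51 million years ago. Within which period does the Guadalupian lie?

The Guadalupian (273.01–259.51 Ma) lies entirely within 298.9–251.902 Ma, the Permian Period.

Permian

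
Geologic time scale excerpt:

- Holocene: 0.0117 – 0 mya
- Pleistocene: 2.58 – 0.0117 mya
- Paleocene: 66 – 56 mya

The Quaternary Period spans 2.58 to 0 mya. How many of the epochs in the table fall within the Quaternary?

Epochs inside 2.58–0 Ma: Pleistocene, Holocene — 2 in total.

2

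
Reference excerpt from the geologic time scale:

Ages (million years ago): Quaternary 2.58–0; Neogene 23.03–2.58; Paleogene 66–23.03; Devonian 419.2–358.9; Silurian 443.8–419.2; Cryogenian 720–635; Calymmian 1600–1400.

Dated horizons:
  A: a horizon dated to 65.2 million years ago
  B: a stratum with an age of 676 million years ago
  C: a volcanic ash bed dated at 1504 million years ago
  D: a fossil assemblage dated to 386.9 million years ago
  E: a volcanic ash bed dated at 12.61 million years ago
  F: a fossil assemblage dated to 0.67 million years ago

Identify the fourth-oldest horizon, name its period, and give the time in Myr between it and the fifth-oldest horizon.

Sorted oldest-first by Ma: C (1504), B (676), D (386.9), A (65.2), E (12.61), F (0.67).
The fourth oldest is A at 65.2 Ma, which lies in 66–23.03 Ma: the Paleogene.
The fifth oldest is E at 12.61 Ma; separation = |65.2 − 12.61| = 52.59 Myr.

A, in the Paleogene; 52.59 million years to E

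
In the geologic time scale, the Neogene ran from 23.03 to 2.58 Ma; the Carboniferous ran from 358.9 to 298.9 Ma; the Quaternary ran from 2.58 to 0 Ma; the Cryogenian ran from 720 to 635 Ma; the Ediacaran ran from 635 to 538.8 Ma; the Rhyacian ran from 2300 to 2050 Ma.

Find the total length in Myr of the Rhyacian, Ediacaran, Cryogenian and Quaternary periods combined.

Each duration: Rhyacian = 250; Ediacaran = 96.2; Cryogenian = 85; Quaternary = 2.58.
Sum: 250 + 96.2 + 85 + 2.58 = 433.78 Myr.

433.78 million years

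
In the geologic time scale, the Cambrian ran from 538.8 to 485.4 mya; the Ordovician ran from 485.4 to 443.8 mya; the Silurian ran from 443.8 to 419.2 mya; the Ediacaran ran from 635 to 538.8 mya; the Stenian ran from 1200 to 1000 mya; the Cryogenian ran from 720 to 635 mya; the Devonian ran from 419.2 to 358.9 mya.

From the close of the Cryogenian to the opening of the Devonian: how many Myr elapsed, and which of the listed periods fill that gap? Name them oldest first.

The Cryogenian closes at 635 Ma and the Devonian opens at 419.2 Ma, so the interval is 635 − 419.2 = 215.8 Myr.
A period fits inside if it starts at or after 635 Ma and ends at or before 419.2 Ma; oldest first that gives Ediacaran, Cambrian, Ordovician, Silurian.

215.8 million years; Ediacaran, Cambrian, Ordovician, Silurian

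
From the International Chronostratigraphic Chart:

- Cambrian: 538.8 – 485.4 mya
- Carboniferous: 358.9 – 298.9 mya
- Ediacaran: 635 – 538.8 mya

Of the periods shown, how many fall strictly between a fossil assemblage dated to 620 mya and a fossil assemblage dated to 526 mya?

0

The older date is 620 Ma and the younger is 526 Ma.
No period both begins after 620 Ma and ends before 526 Ma, so the count is 0.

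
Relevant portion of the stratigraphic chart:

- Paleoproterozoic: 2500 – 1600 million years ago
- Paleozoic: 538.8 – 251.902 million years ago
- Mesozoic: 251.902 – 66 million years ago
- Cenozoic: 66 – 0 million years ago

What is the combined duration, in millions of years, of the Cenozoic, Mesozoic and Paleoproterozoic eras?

Duration is start − end for each: (66 − 0) + (251.902 − 66) + (2500 − 1600).
That is 66 + 185.902 + 900, which totals 1151.902 million years.

1151.902 million years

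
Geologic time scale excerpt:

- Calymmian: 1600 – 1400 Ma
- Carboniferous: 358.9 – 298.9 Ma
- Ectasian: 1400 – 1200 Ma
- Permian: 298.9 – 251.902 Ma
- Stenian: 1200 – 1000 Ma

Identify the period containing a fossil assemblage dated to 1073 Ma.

Stenian

1073 Ma lies between 1200 and 1000 Ma, so it falls in the Stenian.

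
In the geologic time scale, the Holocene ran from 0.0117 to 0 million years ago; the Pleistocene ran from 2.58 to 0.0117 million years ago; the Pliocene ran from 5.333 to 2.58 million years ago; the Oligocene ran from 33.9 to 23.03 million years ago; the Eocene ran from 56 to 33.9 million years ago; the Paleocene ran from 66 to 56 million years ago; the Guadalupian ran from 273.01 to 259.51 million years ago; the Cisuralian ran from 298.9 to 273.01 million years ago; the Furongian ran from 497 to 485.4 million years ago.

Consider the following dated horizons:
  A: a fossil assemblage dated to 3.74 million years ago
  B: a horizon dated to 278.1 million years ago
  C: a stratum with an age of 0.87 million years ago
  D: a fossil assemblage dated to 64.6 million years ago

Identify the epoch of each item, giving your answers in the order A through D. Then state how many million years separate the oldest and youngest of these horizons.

A: 3.74 Ma lies in 5.333–2.58 Ma, so Pliocene.
B: 278.1 Ma lies in 298.9–273.01 Ma, so Cisuralian.
C: 0.87 Ma lies in 2.58–0.0117 Ma, so Pleistocene.
D: 64.6 Ma lies in 66–56 Ma, so Paleocene.
Oldest = 278.1 Ma, youngest = 0.87 Ma → span 277.23 Myr.

A — Pliocene; B — Cisuralian; C — Pleistocene; D — Paleocene; span 277.23 million years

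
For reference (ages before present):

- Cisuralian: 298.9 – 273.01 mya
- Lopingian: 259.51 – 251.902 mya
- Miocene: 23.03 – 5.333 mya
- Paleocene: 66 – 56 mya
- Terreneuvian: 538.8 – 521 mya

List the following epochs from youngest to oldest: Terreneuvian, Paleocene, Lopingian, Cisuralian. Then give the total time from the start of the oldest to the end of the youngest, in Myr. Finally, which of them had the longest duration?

Start ages (Ma): Terreneuvian 538.8, Cisuralian 298.9, Lopingian 259.51, Paleocene 66.
Ordered youngest to oldest: Paleocene, Lopingian, Cisuralian, Terreneuvian.
Span = 538.8 − 56 = 482.8 Myr.
Durations: Lopingian 7.608, Cisuralian 25.89, Terreneuvian 17.8, Paleocene 10 → longest is Cisuralian (25.89 Myr).

Paleocene, Lopingian, Cisuralian, Terreneuvian; total span 482.8 Myr; longest is Cisuralian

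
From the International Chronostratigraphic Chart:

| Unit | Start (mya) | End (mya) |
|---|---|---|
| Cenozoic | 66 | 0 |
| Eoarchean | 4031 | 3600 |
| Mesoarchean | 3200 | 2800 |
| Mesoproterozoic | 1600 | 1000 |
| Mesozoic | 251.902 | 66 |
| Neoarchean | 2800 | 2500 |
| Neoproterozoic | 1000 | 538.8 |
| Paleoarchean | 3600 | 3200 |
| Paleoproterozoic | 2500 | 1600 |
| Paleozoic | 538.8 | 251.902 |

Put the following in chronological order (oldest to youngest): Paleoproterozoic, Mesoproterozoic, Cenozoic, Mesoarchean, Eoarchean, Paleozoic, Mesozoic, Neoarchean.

The oldest of these is Eoarchean (starts 4031 Ma) and the youngest is Cenozoic (ends 0 Ma).
In between, by decreasing start age: Mesoarchean (3200), Neoarchean (2800), Paleoproterozoic (2500), Mesoproterozoic (1600), Paleozoic (538.8), Mesozoic (251.902).

Eoarchean, Mesoarchean, Neoarchean, Paleoproterozoic, Mesoproterozoic, Paleozoic, Mesozoic, Cenozoic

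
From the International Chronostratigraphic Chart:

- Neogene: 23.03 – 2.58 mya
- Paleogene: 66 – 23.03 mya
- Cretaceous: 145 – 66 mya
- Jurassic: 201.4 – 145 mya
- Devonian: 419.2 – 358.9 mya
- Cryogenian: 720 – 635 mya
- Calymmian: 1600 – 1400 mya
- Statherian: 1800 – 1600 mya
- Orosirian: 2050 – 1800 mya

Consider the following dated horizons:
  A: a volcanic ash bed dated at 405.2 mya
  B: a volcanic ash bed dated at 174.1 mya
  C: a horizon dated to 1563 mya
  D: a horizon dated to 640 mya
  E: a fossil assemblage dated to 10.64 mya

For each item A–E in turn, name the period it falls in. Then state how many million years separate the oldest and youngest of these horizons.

A — Devonian; B — Jurassic; C — Calymmian; D — Cryogenian; E — Neogene; span 1552.36 million years

A: 405.2 Ma lies in 419.2–358.9 Ma, so Devonian.
B: 174.1 Ma lies in 201.4–145 Ma, so Jurassic.
C: 1563 Ma lies in 1600–1400 Ma, so Calymmian.
D: 640 Ma lies in 720–635 Ma, so Cryogenian.
E: 10.64 Ma lies in 23.03–2.58 Ma, so Neogene.
Oldest = 1563 Ma, youngest = 10.64 Ma → span 1552.36 Myr.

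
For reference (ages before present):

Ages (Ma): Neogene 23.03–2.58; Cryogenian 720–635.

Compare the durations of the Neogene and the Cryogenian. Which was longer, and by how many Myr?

Neogene: 23.03 − 2.58 = 20.45 Myr.
Cryogenian: 720 − 635 = 85 Myr.
Difference: 85 − 20.45 = 64.55 Myr, so the Cryogenian was longer.

Cryogenian, by 64.55 million years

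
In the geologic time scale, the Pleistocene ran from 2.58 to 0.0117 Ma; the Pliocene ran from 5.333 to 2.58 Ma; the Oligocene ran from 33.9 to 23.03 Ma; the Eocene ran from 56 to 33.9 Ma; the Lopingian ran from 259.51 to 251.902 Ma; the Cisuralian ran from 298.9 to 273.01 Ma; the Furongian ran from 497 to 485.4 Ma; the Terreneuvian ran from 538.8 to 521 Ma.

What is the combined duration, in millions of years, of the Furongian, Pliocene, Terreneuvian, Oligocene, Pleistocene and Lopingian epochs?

53.1993 million years

Each duration: Furongian = 11.6; Pliocene = 2.753; Terreneuvian = 17.8; Oligocene = 10.87; Pleistocene = 2.5683; Lopingian = 7.608.
Sum: 11.6 + 2.753 + 17.8 + 10.87 + 2.5683 + 7.608 = 53.1993 Myr.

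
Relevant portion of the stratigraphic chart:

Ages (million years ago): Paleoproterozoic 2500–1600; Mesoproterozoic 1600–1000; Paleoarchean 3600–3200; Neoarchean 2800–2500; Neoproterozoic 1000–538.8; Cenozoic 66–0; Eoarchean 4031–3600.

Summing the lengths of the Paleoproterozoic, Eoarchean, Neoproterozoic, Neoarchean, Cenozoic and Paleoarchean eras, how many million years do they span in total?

Duration is start − end for each: (2500 − 1600) + (4031 − 3600) + (1000 − 538.8) + (2800 − 2500) + (66 − 0) + (3600 − 3200).
That is 900 + 431 + 461.2 + 300 + 66 + 400, which totals 2558.2 million years.

2558.2 million years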